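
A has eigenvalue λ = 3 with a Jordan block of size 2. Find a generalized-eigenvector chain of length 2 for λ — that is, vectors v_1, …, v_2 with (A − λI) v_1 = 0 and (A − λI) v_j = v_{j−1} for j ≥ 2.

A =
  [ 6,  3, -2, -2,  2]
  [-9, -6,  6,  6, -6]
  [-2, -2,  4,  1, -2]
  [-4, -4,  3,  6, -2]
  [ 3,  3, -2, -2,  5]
A Jordan chain for λ = 3 of length 2:
v_1 = (3, -9, -2, -4, 3)ᵀ
v_2 = (1, 0, 0, 0, 0)ᵀ

Let N = A − (3)·I. We want v_2 with N^2 v_2 = 0 but N^1 v_2 ≠ 0; then v_{j-1} := N · v_j for j = 2, …, 2.

Pick v_2 = (1, 0, 0, 0, 0)ᵀ.
Then v_1 = N · v_2 = (3, -9, -2, -4, 3)ᵀ.

Sanity check: (A − (3)·I) v_1 = (0, 0, 0, 0, 0)ᵀ = 0. ✓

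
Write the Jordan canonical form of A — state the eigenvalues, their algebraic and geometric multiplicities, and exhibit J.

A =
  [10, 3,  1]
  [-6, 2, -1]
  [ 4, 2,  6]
J_3(6)

The characteristic polynomial is
  det(x·I − A) = x^3 - 18*x^2 + 108*x - 216 = (x - 6)^3

Eigenvalues and multiplicities (the geometric multiplicity of λ is n − rank(A − λI), which equals the number of Jordan blocks for λ):
  λ = 6: algebraic multiplicity = 3, geometric multiplicity = 1

Determining the block sizes for each eigenvalue:
  λ = 6: one block (gm = 1), so the single block has size am = 3 → block sizes [3]

Assembling the blocks gives a Jordan form
J =
  [6, 1, 0]
  [0, 6, 1]
  [0, 0, 6]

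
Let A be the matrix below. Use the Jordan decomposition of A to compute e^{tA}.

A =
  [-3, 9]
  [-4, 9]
e^{tA} =
  [-6*t*exp(3*t) + exp(3*t), 9*t*exp(3*t)]
  [-4*t*exp(3*t), 6*t*exp(3*t) + exp(3*t)]

Strategy: write A = P · J · P⁻¹ where J is a Jordan canonical form, so e^{tA} = P · e^{tJ} · P⁻¹, and e^{tJ} can be computed block-by-block.

A has Jordan form
J =
  [3, 1]
  [0, 3]
(up to reordering of blocks).

Per-block formulas:
  For a 2×2 Jordan block J_2(3): exp(t · J_2(3)) = e^(3t)·(I + t·N), where N is the 2×2 nilpotent shift.

After assembling e^{tJ} and conjugating by P, we get:

e^{tA} =
  [-6*t*exp(3*t) + exp(3*t), 9*t*exp(3*t)]
  [-4*t*exp(3*t), 6*t*exp(3*t) + exp(3*t)]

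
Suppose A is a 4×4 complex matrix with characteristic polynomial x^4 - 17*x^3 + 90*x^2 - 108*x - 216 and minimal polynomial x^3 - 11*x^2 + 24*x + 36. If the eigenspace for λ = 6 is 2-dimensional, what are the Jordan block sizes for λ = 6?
Block sizes for λ = 6: [2, 1]

Step 1 — from the characteristic polynomial, algebraic multiplicity of λ = 6 is 3. From dim ker(A − (6)·I) = 2, there are exactly 2 Jordan blocks for λ = 6.
Step 2 — from the minimal polynomial, the factor (x − 6)^2 tells us the largest block for λ = 6 has size 2.
Step 3 — with total size 3, 2 blocks, and largest block 2, the block sizes (in nonincreasing order) are [2, 1].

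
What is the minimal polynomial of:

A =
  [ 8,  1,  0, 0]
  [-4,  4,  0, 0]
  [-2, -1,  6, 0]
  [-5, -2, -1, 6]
x^2 - 12*x + 36

The characteristic polynomial is χ_A(x) = (x - 6)^4, so the eigenvalues are known. The minimal polynomial is
  m_A(x) = Π_λ (x − λ)^{k_λ}
where k_λ is the size of the *largest* Jordan block for λ (equivalently, the smallest k with (A − λI)^k v = 0 for every generalised eigenvector v of λ).

  λ = 6: largest Jordan block has size 2, contributing (x − 6)^2

So m_A(x) = (x - 6)^2 = x^2 - 12*x + 36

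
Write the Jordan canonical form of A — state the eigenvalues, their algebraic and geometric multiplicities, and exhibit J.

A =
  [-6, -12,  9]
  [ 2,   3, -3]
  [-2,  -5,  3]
J_3(0)

The characteristic polynomial is
  det(x·I − A) = x^3

Eigenvalues and multiplicities (the geometric multiplicity of λ is n − rank(A − λI), which equals the number of Jordan blocks for λ):
  λ = 0: algebraic multiplicity = 3, geometric multiplicity = 1

Determining the block sizes for each eigenvalue:
  λ = 0: one block (gm = 1), so the single block has size am = 3 → block sizes [3]

Assembling the blocks gives a Jordan form
J =
  [0, 1, 0]
  [0, 0, 1]
  [0, 0, 0]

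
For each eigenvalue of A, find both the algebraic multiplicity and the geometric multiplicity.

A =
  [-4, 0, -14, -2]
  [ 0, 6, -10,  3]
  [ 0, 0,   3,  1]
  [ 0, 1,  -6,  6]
λ = -4: alg = 1, geom = 1; λ = 5: alg = 3, geom = 1

Step 1 — factor the characteristic polynomial to read off the algebraic multiplicities:
  χ_A(x) = (x - 5)^3*(x + 4)

Step 2 — compute geometric multiplicities via the rank-nullity identity g(λ) = n − rank(A − λI):
  rank(A − (-4)·I) = 3, so dim ker(A − (-4)·I) = n − 3 = 1
  rank(A − (5)·I) = 3, so dim ker(A − (5)·I) = n − 3 = 1

Summary:
  λ = -4: algebraic multiplicity = 1, geometric multiplicity = 1
  λ = 5: algebraic multiplicity = 3, geometric multiplicity = 1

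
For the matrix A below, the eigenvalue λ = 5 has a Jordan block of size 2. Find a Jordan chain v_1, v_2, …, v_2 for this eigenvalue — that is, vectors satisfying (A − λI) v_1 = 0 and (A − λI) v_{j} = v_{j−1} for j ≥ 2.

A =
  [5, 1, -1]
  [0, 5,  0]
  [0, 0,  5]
A Jordan chain for λ = 5 of length 2:
v_1 = (1, 0, 0)ᵀ
v_2 = (0, 1, 0)ᵀ

Let N = A − (5)·I. We want v_2 with N^2 v_2 = 0 but N^1 v_2 ≠ 0; then v_{j-1} := N · v_j for j = 2, …, 2.

Pick v_2 = (0, 1, 0)ᵀ.
Then v_1 = N · v_2 = (1, 0, 0)ᵀ.

Sanity check: (A − (5)·I) v_1 = (0, 0, 0)ᵀ = 0. ✓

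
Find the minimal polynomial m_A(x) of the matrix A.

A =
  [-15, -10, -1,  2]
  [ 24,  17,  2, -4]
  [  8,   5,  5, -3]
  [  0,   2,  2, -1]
x^4 - 6*x^3 + 54*x - 81

The characteristic polynomial is χ_A(x) = (x - 3)^3*(x + 3), so the eigenvalues are known. The minimal polynomial is
  m_A(x) = Π_λ (x − λ)^{k_λ}
where k_λ is the size of the *largest* Jordan block for λ (equivalently, the smallest k with (A − λI)^k v = 0 for every generalised eigenvector v of λ).

  λ = -3: largest Jordan block has size 1, contributing (x + 3)
  λ = 3: largest Jordan block has size 3, contributing (x − 3)^3

So m_A(x) = (x - 3)^3*(x + 3) = x^4 - 6*x^3 + 54*x - 81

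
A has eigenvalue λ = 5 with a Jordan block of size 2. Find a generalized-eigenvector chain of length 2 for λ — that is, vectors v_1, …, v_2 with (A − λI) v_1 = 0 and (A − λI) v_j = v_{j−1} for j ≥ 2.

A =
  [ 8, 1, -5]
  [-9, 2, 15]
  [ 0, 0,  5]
A Jordan chain for λ = 5 of length 2:
v_1 = (3, -9, 0)ᵀ
v_2 = (1, 0, 0)ᵀ

Let N = A − (5)·I. We want v_2 with N^2 v_2 = 0 but N^1 v_2 ≠ 0; then v_{j-1} := N · v_j for j = 2, …, 2.

Pick v_2 = (1, 0, 0)ᵀ.
Then v_1 = N · v_2 = (3, -9, 0)ᵀ.

Sanity check: (A − (5)·I) v_1 = (0, 0, 0)ᵀ = 0. ✓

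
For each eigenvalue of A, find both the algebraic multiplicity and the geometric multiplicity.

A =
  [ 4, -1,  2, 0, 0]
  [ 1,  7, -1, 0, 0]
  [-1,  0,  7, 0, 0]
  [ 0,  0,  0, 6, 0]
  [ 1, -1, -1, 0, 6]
λ = 6: alg = 5, geom = 3

Step 1 — factor the characteristic polynomial to read off the algebraic multiplicities:
  χ_A(x) = (x - 6)^5

Step 2 — compute geometric multiplicities via the rank-nullity identity g(λ) = n − rank(A − λI):
  rank(A − (6)·I) = 2, so dim ker(A − (6)·I) = n − 2 = 3

Summary:
  λ = 6: algebraic multiplicity = 5, geometric multiplicity = 3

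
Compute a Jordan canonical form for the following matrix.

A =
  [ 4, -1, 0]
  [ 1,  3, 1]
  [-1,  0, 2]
J_3(3)

The characteristic polynomial is
  det(x·I − A) = x^3 - 9*x^2 + 27*x - 27 = (x - 3)^3

Eigenvalues and multiplicities (the geometric multiplicity of λ is n − rank(A − λI), which equals the number of Jordan blocks for λ):
  λ = 3: algebraic multiplicity = 3, geometric multiplicity = 1

Determining the block sizes for each eigenvalue:
  λ = 3: one block (gm = 1), so the single block has size am = 3 → block sizes [3]

Assembling the blocks gives a Jordan form
J =
  [3, 1, 0]
  [0, 3, 1]
  [0, 0, 3]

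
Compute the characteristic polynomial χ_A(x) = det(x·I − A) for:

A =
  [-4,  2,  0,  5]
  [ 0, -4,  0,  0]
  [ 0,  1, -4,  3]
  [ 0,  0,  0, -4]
x^4 + 16*x^3 + 96*x^2 + 256*x + 256

Expanding det(x·I − A) (e.g. by cofactor expansion or by noting that A is similar to its Jordan form J, which has the same characteristic polynomial as A) gives
  χ_A(x) = x^4 + 16*x^3 + 96*x^2 + 256*x + 256
which factors as (x + 4)^4. The eigenvalues (with algebraic multiplicities) are λ = -4 with multiplicity 4.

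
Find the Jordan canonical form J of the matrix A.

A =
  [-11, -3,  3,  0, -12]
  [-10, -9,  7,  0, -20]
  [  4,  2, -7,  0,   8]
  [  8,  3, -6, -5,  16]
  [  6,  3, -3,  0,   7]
J_3(-5) ⊕ J_1(-5) ⊕ J_1(-5)

The characteristic polynomial is
  det(x·I − A) = x^5 + 25*x^4 + 250*x^3 + 1250*x^2 + 3125*x + 3125 = (x + 5)^5

Eigenvalues and multiplicities (the geometric multiplicity of λ is n − rank(A − λI), which equals the number of Jordan blocks for λ):
  λ = -5: algebraic multiplicity = 5, geometric multiplicity = 3

Determining the block sizes for each eigenvalue:
  λ = -5: with am = 5 and gm = 3, the partition is not yet determined (e.g. several partitions of 5 into 3 parts exist). Let N = A − (-5)·I. Computing rank(N^1) = 2, rank(N^2) = 1, rank(N^3) = 0; the number of blocks of size ≥ j is rank(N^{j−1}) − rank(N^j), giving [3, 1, 1]. So we have 1 block(s) of size 3, 2 block(s) of size 1 → block sizes [3, 1, 1]

Assembling the blocks gives a Jordan form
J =
  [-5,  1,  0,  0,  0]
  [ 0, -5,  1,  0,  0]
  [ 0,  0, -5,  0,  0]
  [ 0,  0,  0, -5,  0]
  [ 0,  0,  0,  0, -5]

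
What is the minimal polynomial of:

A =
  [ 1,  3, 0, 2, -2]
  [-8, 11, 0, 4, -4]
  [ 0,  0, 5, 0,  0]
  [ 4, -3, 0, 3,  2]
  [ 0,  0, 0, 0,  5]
x^2 - 10*x + 25

The characteristic polynomial is χ_A(x) = (x - 5)^5, so the eigenvalues are known. The minimal polynomial is
  m_A(x) = Π_λ (x − λ)^{k_λ}
where k_λ is the size of the *largest* Jordan block for λ (equivalently, the smallest k with (A − λI)^k v = 0 for every generalised eigenvector v of λ).

  λ = 5: largest Jordan block has size 2, contributing (x − 5)^2

So m_A(x) = (x - 5)^2 = x^2 - 10*x + 25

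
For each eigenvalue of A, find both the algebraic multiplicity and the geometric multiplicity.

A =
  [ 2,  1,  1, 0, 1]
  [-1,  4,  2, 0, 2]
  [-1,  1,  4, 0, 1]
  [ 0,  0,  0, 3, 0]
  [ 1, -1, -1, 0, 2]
λ = 3: alg = 5, geom = 3

Step 1 — factor the characteristic polynomial to read off the algebraic multiplicities:
  χ_A(x) = (x - 3)^5

Step 2 — compute geometric multiplicities via the rank-nullity identity g(λ) = n − rank(A − λI):
  rank(A − (3)·I) = 2, so dim ker(A − (3)·I) = n − 2 = 3

Summary:
  λ = 3: algebraic multiplicity = 5, geometric multiplicity = 3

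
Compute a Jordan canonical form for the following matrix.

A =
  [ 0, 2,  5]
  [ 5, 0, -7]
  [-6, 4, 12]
J_3(4)

The characteristic polynomial is
  det(x·I − A) = x^3 - 12*x^2 + 48*x - 64 = (x - 4)^3

Eigenvalues and multiplicities (the geometric multiplicity of λ is n − rank(A − λI), which equals the number of Jordan blocks for λ):
  λ = 4: algebraic multiplicity = 3, geometric multiplicity = 1

Determining the block sizes for each eigenvalue:
  λ = 4: one block (gm = 1), so the single block has size am = 3 → block sizes [3]

Assembling the blocks gives a Jordan form
J =
  [4, 1, 0]
  [0, 4, 1]
  [0, 0, 4]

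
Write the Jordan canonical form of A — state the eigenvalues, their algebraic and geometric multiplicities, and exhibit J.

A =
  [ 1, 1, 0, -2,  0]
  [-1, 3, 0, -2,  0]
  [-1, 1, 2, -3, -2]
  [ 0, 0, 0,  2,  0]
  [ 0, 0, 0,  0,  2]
J_2(2) ⊕ J_2(2) ⊕ J_1(2)

The characteristic polynomial is
  det(x·I − A) = x^5 - 10*x^4 + 40*x^3 - 80*x^2 + 80*x - 32 = (x - 2)^5

Eigenvalues and multiplicities (the geometric multiplicity of λ is n − rank(A − λI), which equals the number of Jordan blocks for λ):
  λ = 2: algebraic multiplicity = 5, geometric multiplicity = 3

Determining the block sizes for each eigenvalue:
  λ = 2: with am = 5 and gm = 3, the partition is not yet determined (e.g. several partitions of 5 into 3 parts exist). Let N = A − (2)·I. Computing rank(N^1) = 2, rank(N^2) = 0; the number of blocks of size ≥ j is rank(N^{j−1}) − rank(N^j), giving [3, 2]. So we have 2 block(s) of size 2, 1 block(s) of size 1 → block sizes [2, 2, 1]

Assembling the blocks gives a Jordan form
J =
  [2, 1, 0, 0, 0]
  [0, 2, 0, 0, 0]
  [0, 0, 2, 1, 0]
  [0, 0, 0, 2, 0]
  [0, 0, 0, 0, 2]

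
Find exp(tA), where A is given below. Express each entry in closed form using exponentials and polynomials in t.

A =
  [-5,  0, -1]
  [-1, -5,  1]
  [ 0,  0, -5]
e^{tA} =
  [exp(-5*t), 0, -t*exp(-5*t)]
  [-t*exp(-5*t), exp(-5*t), t^2*exp(-5*t)/2 + t*exp(-5*t)]
  [0, 0, exp(-5*t)]

Strategy: write A = P · J · P⁻¹ where J is a Jordan canonical form, so e^{tA} = P · e^{tJ} · P⁻¹, and e^{tJ} can be computed block-by-block.

A has Jordan form
J =
  [-5,  1,  0]
  [ 0, -5,  1]
  [ 0,  0, -5]
(up to reordering of blocks).

Per-block formulas:
  For a 3×3 Jordan block J_3(-5): exp(t · J_3(-5)) = e^(-5t)·(I + t·N + (t^2/2)·N^2), where N is the 3×3 nilpotent shift.

After assembling e^{tJ} and conjugating by P, we get:

e^{tA} =
  [exp(-5*t), 0, -t*exp(-5*t)]
  [-t*exp(-5*t), exp(-5*t), t^2*exp(-5*t)/2 + t*exp(-5*t)]
  [0, 0, exp(-5*t)]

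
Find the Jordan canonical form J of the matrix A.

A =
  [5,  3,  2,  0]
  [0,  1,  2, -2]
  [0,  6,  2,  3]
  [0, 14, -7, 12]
J_2(5) ⊕ J_2(5)

The characteristic polynomial is
  det(x·I − A) = x^4 - 20*x^3 + 150*x^2 - 500*x + 625 = (x - 5)^4

Eigenvalues and multiplicities (the geometric multiplicity of λ is n − rank(A − λI), which equals the number of Jordan blocks for λ):
  λ = 5: algebraic multiplicity = 4, geometric multiplicity = 2

Determining the block sizes for each eigenvalue:
  λ = 5: with am = 4 and gm = 2, the partition is not yet determined (e.g. several partitions of 4 into 2 parts exist). Let N = A − (5)·I. Computing rank(N^1) = 2, rank(N^2) = 0; the number of blocks of size ≥ j is rank(N^{j−1}) − rank(N^j), giving [2, 2]. So we have 2 block(s) of size 2 → block sizes [2, 2]

Assembling the blocks gives a Jordan form
J =
  [5, 1, 0, 0]
  [0, 5, 0, 0]
  [0, 0, 5, 1]
  [0, 0, 0, 5]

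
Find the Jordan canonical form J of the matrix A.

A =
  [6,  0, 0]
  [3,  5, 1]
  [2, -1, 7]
J_3(6)

The characteristic polynomial is
  det(x·I − A) = x^3 - 18*x^2 + 108*x - 216 = (x - 6)^3

Eigenvalues and multiplicities (the geometric multiplicity of λ is n − rank(A − λI), which equals the number of Jordan blocks for λ):
  λ = 6: algebraic multiplicity = 3, geometric multiplicity = 1

Determining the block sizes for each eigenvalue:
  λ = 6: one block (gm = 1), so the single block has size am = 3 → block sizes [3]

Assembling the blocks gives a Jordan form
J =
  [6, 1, 0]
  [0, 6, 1]
  [0, 0, 6]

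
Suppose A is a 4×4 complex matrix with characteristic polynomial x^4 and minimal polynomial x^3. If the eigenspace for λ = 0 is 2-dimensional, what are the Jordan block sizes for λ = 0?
Block sizes for λ = 0: [3, 1]

Step 1 — from the characteristic polynomial, algebraic multiplicity of λ = 0 is 4. From dim ker(A − (0)·I) = 2, there are exactly 2 Jordan blocks for λ = 0.
Step 2 — from the minimal polynomial, the factor (x − 0)^3 tells us the largest block for λ = 0 has size 3.
Step 3 — with total size 4, 2 blocks, and largest block 3, the block sizes (in nonincreasing order) are [3, 1].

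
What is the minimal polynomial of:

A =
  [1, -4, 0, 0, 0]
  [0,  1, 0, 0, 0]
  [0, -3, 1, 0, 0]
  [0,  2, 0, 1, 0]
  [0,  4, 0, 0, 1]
x^2 - 2*x + 1

The characteristic polynomial is χ_A(x) = (x - 1)^5, so the eigenvalues are known. The minimal polynomial is
  m_A(x) = Π_λ (x − λ)^{k_λ}
where k_λ is the size of the *largest* Jordan block for λ (equivalently, the smallest k with (A − λI)^k v = 0 for every generalised eigenvector v of λ).

  λ = 1: largest Jordan block has size 2, contributing (x − 1)^2

So m_A(x) = (x - 1)^2 = x^2 - 2*x + 1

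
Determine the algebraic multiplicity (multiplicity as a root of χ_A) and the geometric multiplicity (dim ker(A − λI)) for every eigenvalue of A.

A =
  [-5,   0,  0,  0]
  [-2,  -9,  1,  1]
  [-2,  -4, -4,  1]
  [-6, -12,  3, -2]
λ = -5: alg = 4, geom = 3

Step 1 — factor the characteristic polynomial to read off the algebraic multiplicities:
  χ_A(x) = (x + 5)^4

Step 2 — compute geometric multiplicities via the rank-nullity identity g(λ) = n − rank(A − λI):
  rank(A − (-5)·I) = 1, so dim ker(A − (-5)·I) = n − 1 = 3

Summary:
  λ = -5: algebraic multiplicity = 4, geometric multiplicity = 3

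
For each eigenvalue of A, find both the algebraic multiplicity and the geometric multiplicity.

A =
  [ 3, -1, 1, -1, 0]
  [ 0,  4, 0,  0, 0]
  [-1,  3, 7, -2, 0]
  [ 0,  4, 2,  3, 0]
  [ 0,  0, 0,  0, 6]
λ = 4: alg = 3, geom = 2; λ = 5: alg = 1, geom = 1; λ = 6: alg = 1, geom = 1

Step 1 — factor the characteristic polynomial to read off the algebraic multiplicities:
  χ_A(x) = (x - 6)*(x - 5)*(x - 4)^3

Step 2 — compute geometric multiplicities via the rank-nullity identity g(λ) = n − rank(A − λI):
  rank(A − (4)·I) = 3, so dim ker(A − (4)·I) = n − 3 = 2
  rank(A − (5)·I) = 4, so dim ker(A − (5)·I) = n − 4 = 1
  rank(A − (6)·I) = 4, so dim ker(A − (6)·I) = n − 4 = 1

Summary:
  λ = 4: algebraic multiplicity = 3, geometric multiplicity = 2
  λ = 5: algebraic multiplicity = 1, geometric multiplicity = 1
  λ = 6: algebraic multiplicity = 1, geometric multiplicity = 1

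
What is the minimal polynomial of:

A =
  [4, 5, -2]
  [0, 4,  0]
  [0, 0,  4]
x^2 - 8*x + 16

The characteristic polynomial is χ_A(x) = (x - 4)^3, so the eigenvalues are known. The minimal polynomial is
  m_A(x) = Π_λ (x − λ)^{k_λ}
where k_λ is the size of the *largest* Jordan block for λ (equivalently, the smallest k with (A − λI)^k v = 0 for every generalised eigenvector v of λ).

  λ = 4: largest Jordan block has size 2, contributing (x − 4)^2

So m_A(x) = (x - 4)^2 = x^2 - 8*x + 16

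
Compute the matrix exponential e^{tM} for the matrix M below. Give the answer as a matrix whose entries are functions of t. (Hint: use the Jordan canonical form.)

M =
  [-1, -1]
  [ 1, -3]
e^{tM} =
  [t*exp(-2*t) + exp(-2*t), -t*exp(-2*t)]
  [t*exp(-2*t), -t*exp(-2*t) + exp(-2*t)]

Strategy: write M = P · J · P⁻¹ where J is a Jordan canonical form, so e^{tM} = P · e^{tJ} · P⁻¹, and e^{tJ} can be computed block-by-block.

M has Jordan form
J =
  [-2,  1]
  [ 0, -2]
(up to reordering of blocks).

Per-block formulas:
  For a 2×2 Jordan block J_2(-2): exp(t · J_2(-2)) = e^(-2t)·(I + t·N), where N is the 2×2 nilpotent shift.

After assembling e^{tJ} and conjugating by P, we get:

e^{tM} =
  [t*exp(-2*t) + exp(-2*t), -t*exp(-2*t)]
  [t*exp(-2*t), -t*exp(-2*t) + exp(-2*t)]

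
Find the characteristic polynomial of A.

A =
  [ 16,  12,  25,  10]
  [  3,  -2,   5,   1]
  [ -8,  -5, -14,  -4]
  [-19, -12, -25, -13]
x^4 + 13*x^3 + 63*x^2 + 135*x + 108

Expanding det(x·I − A) (e.g. by cofactor expansion or by noting that A is similar to its Jordan form J, which has the same characteristic polynomial as A) gives
  χ_A(x) = x^4 + 13*x^3 + 63*x^2 + 135*x + 108
which factors as (x + 3)^3*(x + 4). The eigenvalues (with algebraic multiplicities) are λ = -4 with multiplicity 1, λ = -3 with multiplicity 3.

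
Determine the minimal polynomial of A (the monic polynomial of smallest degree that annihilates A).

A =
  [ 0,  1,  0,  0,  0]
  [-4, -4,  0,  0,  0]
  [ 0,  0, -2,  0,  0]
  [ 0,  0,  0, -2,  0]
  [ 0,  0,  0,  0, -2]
x^2 + 4*x + 4

The characteristic polynomial is χ_A(x) = (x + 2)^5, so the eigenvalues are known. The minimal polynomial is
  m_A(x) = Π_λ (x − λ)^{k_λ}
where k_λ is the size of the *largest* Jordan block for λ (equivalently, the smallest k with (A − λI)^k v = 0 for every generalised eigenvector v of λ).

  λ = -2: largest Jordan block has size 2, contributing (x + 2)^2

So m_A(x) = (x + 2)^2 = x^2 + 4*x + 4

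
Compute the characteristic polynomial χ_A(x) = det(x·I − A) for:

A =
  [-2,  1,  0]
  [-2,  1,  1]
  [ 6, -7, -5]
x^3 + 6*x^2 + 12*x + 8

Expanding det(x·I − A) (e.g. by cofactor expansion or by noting that A is similar to its Jordan form J, which has the same characteristic polynomial as A) gives
  χ_A(x) = x^3 + 6*x^2 + 12*x + 8
which factors as (x + 2)^3. The eigenvalues (with algebraic multiplicities) are λ = -2 with multiplicity 3.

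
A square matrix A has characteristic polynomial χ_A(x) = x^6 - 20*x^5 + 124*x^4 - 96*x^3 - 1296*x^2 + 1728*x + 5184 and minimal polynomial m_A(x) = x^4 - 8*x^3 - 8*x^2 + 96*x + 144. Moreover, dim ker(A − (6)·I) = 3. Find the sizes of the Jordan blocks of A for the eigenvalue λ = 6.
Block sizes for λ = 6: [2, 1, 1]

Step 1 — from the characteristic polynomial, algebraic multiplicity of λ = 6 is 4. From dim ker(A − (6)·I) = 3, there are exactly 3 Jordan blocks for λ = 6.
Step 2 — from the minimal polynomial, the factor (x − 6)^2 tells us the largest block for λ = 6 has size 2.
Step 3 — with total size 4, 3 blocks, and largest block 2, the block sizes (in nonincreasing order) are [2, 1, 1].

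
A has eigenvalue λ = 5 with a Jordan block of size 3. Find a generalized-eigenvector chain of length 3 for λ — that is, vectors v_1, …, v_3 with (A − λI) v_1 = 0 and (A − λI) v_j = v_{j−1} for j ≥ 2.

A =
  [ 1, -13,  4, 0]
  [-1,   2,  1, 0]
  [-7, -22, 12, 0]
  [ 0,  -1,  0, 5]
A Jordan chain for λ = 5 of length 3:
v_1 = (1, 0, 1, 1)ᵀ
v_2 = (-4, -1, -7, 0)ᵀ
v_3 = (1, 0, 0, 0)ᵀ

Let N = A − (5)·I. We want v_3 with N^3 v_3 = 0 but N^2 v_3 ≠ 0; then v_{j-1} := N · v_j for j = 3, …, 2.

Pick v_3 = (1, 0, 0, 0)ᵀ.
Then v_2 = N · v_3 = (-4, -1, -7, 0)ᵀ.
Then v_1 = N · v_2 = (1, 0, 1, 1)ᵀ.

Sanity check: (A − (5)·I) v_1 = (0, 0, 0, 0)ᵀ = 0. ✓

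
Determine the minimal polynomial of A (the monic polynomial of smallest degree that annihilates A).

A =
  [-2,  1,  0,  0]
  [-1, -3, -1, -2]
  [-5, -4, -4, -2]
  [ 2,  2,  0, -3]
x^3 + 9*x^2 + 27*x + 27

The characteristic polynomial is χ_A(x) = (x + 3)^4, so the eigenvalues are known. The minimal polynomial is
  m_A(x) = Π_λ (x − λ)^{k_λ}
where k_λ is the size of the *largest* Jordan block for λ (equivalently, the smallest k with (A − λI)^k v = 0 for every generalised eigenvector v of λ).

  λ = -3: largest Jordan block has size 3, contributing (x + 3)^3

So m_A(x) = (x + 3)^3 = x^3 + 9*x^2 + 27*x + 27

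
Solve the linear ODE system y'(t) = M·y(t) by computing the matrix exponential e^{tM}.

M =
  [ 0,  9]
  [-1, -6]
e^{tM} =
  [3*t*exp(-3*t) + exp(-3*t), 9*t*exp(-3*t)]
  [-t*exp(-3*t), -3*t*exp(-3*t) + exp(-3*t)]

Strategy: write M = P · J · P⁻¹ where J is a Jordan canonical form, so e^{tM} = P · e^{tJ} · P⁻¹, and e^{tJ} can be computed block-by-block.

M has Jordan form
J =
  [-3,  1]
  [ 0, -3]
(up to reordering of blocks).

Per-block formulas:
  For a 2×2 Jordan block J_2(-3): exp(t · J_2(-3)) = e^(-3t)·(I + t·N), where N is the 2×2 nilpotent shift.

After assembling e^{tJ} and conjugating by P, we get:

e^{tM} =
  [3*t*exp(-3*t) + exp(-3*t), 9*t*exp(-3*t)]
  [-t*exp(-3*t), -3*t*exp(-3*t) + exp(-3*t)]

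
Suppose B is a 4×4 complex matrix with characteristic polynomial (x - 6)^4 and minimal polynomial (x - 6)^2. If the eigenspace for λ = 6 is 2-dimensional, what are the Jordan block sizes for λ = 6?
Block sizes for λ = 6: [2, 2]

Step 1 — from the characteristic polynomial, algebraic multiplicity of λ = 6 is 4. From dim ker(B − (6)·I) = 2, there are exactly 2 Jordan blocks for λ = 6.
Step 2 — from the minimal polynomial, the factor (x − 6)^2 tells us the largest block for λ = 6 has size 2.
Step 3 — with total size 4, 2 blocks, and largest block 2, the block sizes (in nonincreasing order) are [2, 2].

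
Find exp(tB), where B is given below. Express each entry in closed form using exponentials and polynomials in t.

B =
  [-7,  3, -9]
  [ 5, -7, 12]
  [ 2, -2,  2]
e^{tB} =
  [3*t^2*exp(-4*t) - 3*t*exp(-4*t) + exp(-4*t), 3*t*exp(-4*t), 9*t^2*exp(-4*t)/2 - 9*t*exp(-4*t)]
  [-3*t^2*exp(-4*t) + 5*t*exp(-4*t), -3*t*exp(-4*t) + exp(-4*t), -9*t^2*exp(-4*t)/2 + 12*t*exp(-4*t)]
  [-2*t^2*exp(-4*t) + 2*t*exp(-4*t), -2*t*exp(-4*t), -3*t^2*exp(-4*t) + 6*t*exp(-4*t) + exp(-4*t)]

Strategy: write B = P · J · P⁻¹ where J is a Jordan canonical form, so e^{tB} = P · e^{tJ} · P⁻¹, and e^{tJ} can be computed block-by-block.

B has Jordan form
J =
  [-4,  1,  0]
  [ 0, -4,  1]
  [ 0,  0, -4]
(up to reordering of blocks).

Per-block formulas:
  For a 3×3 Jordan block J_3(-4): exp(t · J_3(-4)) = e^(-4t)·(I + t·N + (t^2/2)·N^2), where N is the 3×3 nilpotent shift.

After assembling e^{tJ} and conjugating by P, we get:

e^{tB} =
  [3*t^2*exp(-4*t) - 3*t*exp(-4*t) + exp(-4*t), 3*t*exp(-4*t), 9*t^2*exp(-4*t)/2 - 9*t*exp(-4*t)]
  [-3*t^2*exp(-4*t) + 5*t*exp(-4*t), -3*t*exp(-4*t) + exp(-4*t), -9*t^2*exp(-4*t)/2 + 12*t*exp(-4*t)]
  [-2*t^2*exp(-4*t) + 2*t*exp(-4*t), -2*t*exp(-4*t), -3*t^2*exp(-4*t) + 6*t*exp(-4*t) + exp(-4*t)]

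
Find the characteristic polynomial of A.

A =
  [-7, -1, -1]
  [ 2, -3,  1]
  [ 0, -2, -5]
x^3 + 15*x^2 + 75*x + 125

Expanding det(x·I − A) (e.g. by cofactor expansion or by noting that A is similar to its Jordan form J, which has the same characteristic polynomial as A) gives
  χ_A(x) = x^3 + 15*x^2 + 75*x + 125
which factors as (x + 5)^3. The eigenvalues (with algebraic multiplicities) are λ = -5 with multiplicity 3.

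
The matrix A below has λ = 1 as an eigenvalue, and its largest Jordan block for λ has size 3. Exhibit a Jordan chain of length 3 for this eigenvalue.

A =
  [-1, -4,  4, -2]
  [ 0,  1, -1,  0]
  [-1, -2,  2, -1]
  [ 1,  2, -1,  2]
A Jordan chain for λ = 1 of length 3:
v_1 = (-2, 1, 0, 0)ᵀ
v_2 = (-2, 0, -1, 1)ᵀ
v_3 = (1, 0, 0, 0)ᵀ

Let N = A − (1)·I. We want v_3 with N^3 v_3 = 0 but N^2 v_3 ≠ 0; then v_{j-1} := N · v_j for j = 3, …, 2.

Pick v_3 = (1, 0, 0, 0)ᵀ.
Then v_2 = N · v_3 = (-2, 0, -1, 1)ᵀ.
Then v_1 = N · v_2 = (-2, 1, 0, 0)ᵀ.

Sanity check: (A − (1)·I) v_1 = (0, 0, 0, 0)ᵀ = 0. ✓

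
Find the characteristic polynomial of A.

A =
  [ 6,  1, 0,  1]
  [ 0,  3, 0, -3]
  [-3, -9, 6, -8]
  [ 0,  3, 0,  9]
x^4 - 24*x^3 + 216*x^2 - 864*x + 1296

Expanding det(x·I − A) (e.g. by cofactor expansion or by noting that A is similar to its Jordan form J, which has the same characteristic polynomial as A) gives
  χ_A(x) = x^4 - 24*x^3 + 216*x^2 - 864*x + 1296
which factors as (x - 6)^4. The eigenvalues (with algebraic multiplicities) are λ = 6 with multiplicity 4.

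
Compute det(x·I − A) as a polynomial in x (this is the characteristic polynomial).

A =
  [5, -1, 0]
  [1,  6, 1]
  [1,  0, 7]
x^3 - 18*x^2 + 108*x - 216

Expanding det(x·I − A) (e.g. by cofactor expansion or by noting that A is similar to its Jordan form J, which has the same characteristic polynomial as A) gives
  χ_A(x) = x^3 - 18*x^2 + 108*x - 216
which factors as (x - 6)^3. The eigenvalues (with algebraic multiplicities) are λ = 6 with multiplicity 3.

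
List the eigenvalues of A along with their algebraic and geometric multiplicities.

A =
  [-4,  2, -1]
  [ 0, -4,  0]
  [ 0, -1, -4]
λ = -4: alg = 3, geom = 1

Step 1 — factor the characteristic polynomial to read off the algebraic multiplicities:
  χ_A(x) = (x + 4)^3

Step 2 — compute geometric multiplicities via the rank-nullity identity g(λ) = n − rank(A − λI):
  rank(A − (-4)·I) = 2, so dim ker(A − (-4)·I) = n − 2 = 1

Summary:
  λ = -4: algebraic multiplicity = 3, geometric multiplicity = 1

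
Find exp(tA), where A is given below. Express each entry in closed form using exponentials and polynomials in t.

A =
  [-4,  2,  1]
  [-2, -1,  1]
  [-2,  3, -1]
e^{tA} =
  [-t^2*exp(-2*t) - 2*t*exp(-2*t) + exp(-2*t), t^2*exp(-2*t)/2 + 2*t*exp(-2*t), t^2*exp(-2*t)/2 + t*exp(-2*t)]
  [-2*t*exp(-2*t), t*exp(-2*t) + exp(-2*t), t*exp(-2*t)]
  [-2*t^2*exp(-2*t) - 2*t*exp(-2*t), t^2*exp(-2*t) + 3*t*exp(-2*t), t^2*exp(-2*t) + t*exp(-2*t) + exp(-2*t)]

Strategy: write A = P · J · P⁻¹ where J is a Jordan canonical form, so e^{tA} = P · e^{tJ} · P⁻¹, and e^{tJ} can be computed block-by-block.

A has Jordan form
J =
  [-2,  1,  0]
  [ 0, -2,  1]
  [ 0,  0, -2]
(up to reordering of blocks).

Per-block formulas:
  For a 3×3 Jordan block J_3(-2): exp(t · J_3(-2)) = e^(-2t)·(I + t·N + (t^2/2)·N^2), where N is the 3×3 nilpotent shift.

After assembling e^{tJ} and conjugating by P, we get:

e^{tA} =
  [-t^2*exp(-2*t) - 2*t*exp(-2*t) + exp(-2*t), t^2*exp(-2*t)/2 + 2*t*exp(-2*t), t^2*exp(-2*t)/2 + t*exp(-2*t)]
  [-2*t*exp(-2*t), t*exp(-2*t) + exp(-2*t), t*exp(-2*t)]
  [-2*t^2*exp(-2*t) - 2*t*exp(-2*t), t^2*exp(-2*t) + 3*t*exp(-2*t), t^2*exp(-2*t) + t*exp(-2*t) + exp(-2*t)]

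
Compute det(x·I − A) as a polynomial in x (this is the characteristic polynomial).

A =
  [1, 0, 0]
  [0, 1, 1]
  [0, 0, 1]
x^3 - 3*x^2 + 3*x - 1

Expanding det(x·I − A) (e.g. by cofactor expansion or by noting that A is similar to its Jordan form J, which has the same characteristic polynomial as A) gives
  χ_A(x) = x^3 - 3*x^2 + 3*x - 1
which factors as (x - 1)^3. The eigenvalues (with algebraic multiplicities) are λ = 1 with multiplicity 3.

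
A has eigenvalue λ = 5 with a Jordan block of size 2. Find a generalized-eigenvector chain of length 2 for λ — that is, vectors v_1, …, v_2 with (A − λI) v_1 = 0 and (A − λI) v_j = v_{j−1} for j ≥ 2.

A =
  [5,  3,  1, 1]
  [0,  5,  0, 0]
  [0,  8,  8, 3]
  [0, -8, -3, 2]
A Jordan chain for λ = 5 of length 2:
v_1 = (3, 0, 8, -8)ᵀ
v_2 = (0, 1, 0, 0)ᵀ

Let N = A − (5)·I. We want v_2 with N^2 v_2 = 0 but N^1 v_2 ≠ 0; then v_{j-1} := N · v_j for j = 2, …, 2.

Pick v_2 = (0, 1, 0, 0)ᵀ.
Then v_1 = N · v_2 = (3, 0, 8, -8)ᵀ.

Sanity check: (A − (5)·I) v_1 = (0, 0, 0, 0)ᵀ = 0. ✓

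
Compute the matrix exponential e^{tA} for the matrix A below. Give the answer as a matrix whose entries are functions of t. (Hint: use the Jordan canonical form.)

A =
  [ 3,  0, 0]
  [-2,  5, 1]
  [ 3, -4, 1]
e^{tA} =
  [exp(3*t), 0, 0]
  [-t^2*exp(3*t)/2 - 2*t*exp(3*t), 2*t*exp(3*t) + exp(3*t), t*exp(3*t)]
  [t^2*exp(3*t) + 3*t*exp(3*t), -4*t*exp(3*t), -2*t*exp(3*t) + exp(3*t)]

Strategy: write A = P · J · P⁻¹ where J is a Jordan canonical form, so e^{tA} = P · e^{tJ} · P⁻¹, and e^{tJ} can be computed block-by-block.

A has Jordan form
J =
  [3, 1, 0]
  [0, 3, 1]
  [0, 0, 3]
(up to reordering of blocks).

Per-block formulas:
  For a 3×3 Jordan block J_3(3): exp(t · J_3(3)) = e^(3t)·(I + t·N + (t^2/2)·N^2), where N is the 3×3 nilpotent shift.

After assembling e^{tJ} and conjugating by P, we get:

e^{tA} =
  [exp(3*t), 0, 0]
  [-t^2*exp(3*t)/2 - 2*t*exp(3*t), 2*t*exp(3*t) + exp(3*t), t*exp(3*t)]
  [t^2*exp(3*t) + 3*t*exp(3*t), -4*t*exp(3*t), -2*t*exp(3*t) + exp(3*t)]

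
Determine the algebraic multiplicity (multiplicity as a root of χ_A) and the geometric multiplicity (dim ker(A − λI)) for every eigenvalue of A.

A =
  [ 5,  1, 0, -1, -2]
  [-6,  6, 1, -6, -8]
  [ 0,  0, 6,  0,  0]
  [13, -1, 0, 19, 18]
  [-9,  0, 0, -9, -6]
λ = 6: alg = 5, geom = 2

Step 1 — factor the characteristic polynomial to read off the algebraic multiplicities:
  χ_A(x) = (x - 6)^5

Step 2 — compute geometric multiplicities via the rank-nullity identity g(λ) = n − rank(A − λI):
  rank(A − (6)·I) = 3, so dim ker(A − (6)·I) = n − 3 = 2

Summary:
  λ = 6: algebraic multiplicity = 5, geometric multiplicity = 2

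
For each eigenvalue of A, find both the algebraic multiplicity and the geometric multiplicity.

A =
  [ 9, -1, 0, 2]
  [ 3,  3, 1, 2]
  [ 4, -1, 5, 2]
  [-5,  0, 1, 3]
λ = 5: alg = 4, geom = 2

Step 1 — factor the characteristic polynomial to read off the algebraic multiplicities:
  χ_A(x) = (x - 5)^4

Step 2 — compute geometric multiplicities via the rank-nullity identity g(λ) = n − rank(A − λI):
  rank(A − (5)·I) = 2, so dim ker(A − (5)·I) = n − 2 = 2

Summary:
  λ = 5: algebraic multiplicity = 4, geometric multiplicity = 2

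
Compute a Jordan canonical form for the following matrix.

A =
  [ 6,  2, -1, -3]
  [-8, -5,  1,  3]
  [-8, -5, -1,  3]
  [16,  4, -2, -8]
J_3(-2) ⊕ J_1(-2)

The characteristic polynomial is
  det(x·I − A) = x^4 + 8*x^3 + 24*x^2 + 32*x + 16 = (x + 2)^4

Eigenvalues and multiplicities (the geometric multiplicity of λ is n − rank(A − λI), which equals the number of Jordan blocks for λ):
  λ = -2: algebraic multiplicity = 4, geometric multiplicity = 2

Determining the block sizes for each eigenvalue:
  λ = -2: with am = 4 and gm = 2, the partition is not yet determined (e.g. several partitions of 4 into 2 parts exist). Let N = A − (-2)·I. Computing rank(N^1) = 2, rank(N^2) = 1, rank(N^3) = 0; the number of blocks of size ≥ j is rank(N^{j−1}) − rank(N^j), giving [2, 1, 1]. So we have 1 block(s) of size 3, 1 block(s) of size 1 → block sizes [3, 1]

Assembling the blocks gives a Jordan form
J =
  [-2,  1,  0,  0]
  [ 0, -2,  1,  0]
  [ 0,  0, -2,  0]
  [ 0,  0,  0, -2]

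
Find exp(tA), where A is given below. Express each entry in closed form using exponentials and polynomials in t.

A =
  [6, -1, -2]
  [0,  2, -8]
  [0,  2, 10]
e^{tA} =
  [exp(6*t), -t*exp(6*t), -2*t*exp(6*t)]
  [0, -4*t*exp(6*t) + exp(6*t), -8*t*exp(6*t)]
  [0, 2*t*exp(6*t), 4*t*exp(6*t) + exp(6*t)]

Strategy: write A = P · J · P⁻¹ where J is a Jordan canonical form, so e^{tA} = P · e^{tJ} · P⁻¹, and e^{tJ} can be computed block-by-block.

A has Jordan form
J =
  [6, 1, 0]
  [0, 6, 0]
  [0, 0, 6]
(up to reordering of blocks).

Per-block formulas:
  For a 1×1 block at λ = 6: exp(t · [6]) = [e^(6t)].
  For a 2×2 Jordan block J_2(6): exp(t · J_2(6)) = e^(6t)·(I + t·N), where N is the 2×2 nilpotent shift.

After assembling e^{tJ} and conjugating by P, we get:

e^{tA} =
  [exp(6*t), -t*exp(6*t), -2*t*exp(6*t)]
  [0, -4*t*exp(6*t) + exp(6*t), -8*t*exp(6*t)]
  [0, 2*t*exp(6*t), 4*t*exp(6*t) + exp(6*t)]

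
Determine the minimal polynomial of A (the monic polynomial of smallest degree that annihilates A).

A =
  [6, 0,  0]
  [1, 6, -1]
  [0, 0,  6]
x^2 - 12*x + 36

The characteristic polynomial is χ_A(x) = (x - 6)^3, so the eigenvalues are known. The minimal polynomial is
  m_A(x) = Π_λ (x − λ)^{k_λ}
where k_λ is the size of the *largest* Jordan block for λ (equivalently, the smallest k with (A − λI)^k v = 0 for every generalised eigenvector v of λ).

  λ = 6: largest Jordan block has size 2, contributing (x − 6)^2

So m_A(x) = (x - 6)^2 = x^2 - 12*x + 36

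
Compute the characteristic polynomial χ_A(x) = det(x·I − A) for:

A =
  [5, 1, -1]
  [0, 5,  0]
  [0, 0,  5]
x^3 - 15*x^2 + 75*x - 125

Expanding det(x·I − A) (e.g. by cofactor expansion or by noting that A is similar to its Jordan form J, which has the same characteristic polynomial as A) gives
  χ_A(x) = x^3 - 15*x^2 + 75*x - 125
which factors as (x - 5)^3. The eigenvalues (with algebraic multiplicities) are λ = 5 with multiplicity 3.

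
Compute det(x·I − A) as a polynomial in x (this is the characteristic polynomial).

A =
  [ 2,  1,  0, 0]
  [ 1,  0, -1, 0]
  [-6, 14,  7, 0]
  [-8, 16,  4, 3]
x^4 - 12*x^3 + 54*x^2 - 108*x + 81

Expanding det(x·I − A) (e.g. by cofactor expansion or by noting that A is similar to its Jordan form J, which has the same characteristic polynomial as A) gives
  χ_A(x) = x^4 - 12*x^3 + 54*x^2 - 108*x + 81
which factors as (x - 3)^4. The eigenvalues (with algebraic multiplicities) are λ = 3 with multiplicity 4.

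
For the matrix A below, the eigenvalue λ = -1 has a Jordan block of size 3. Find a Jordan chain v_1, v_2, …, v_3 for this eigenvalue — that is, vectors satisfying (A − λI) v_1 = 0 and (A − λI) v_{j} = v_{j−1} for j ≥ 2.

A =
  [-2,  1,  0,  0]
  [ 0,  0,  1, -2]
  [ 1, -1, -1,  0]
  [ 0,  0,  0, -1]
A Jordan chain for λ = -1 of length 3:
v_1 = (1, 1, -1, 0)ᵀ
v_2 = (-1, 0, 1, 0)ᵀ
v_3 = (1, 0, 0, 0)ᵀ

Let N = A − (-1)·I. We want v_3 with N^3 v_3 = 0 but N^2 v_3 ≠ 0; then v_{j-1} := N · v_j for j = 3, …, 2.

Pick v_3 = (1, 0, 0, 0)ᵀ.
Then v_2 = N · v_3 = (-1, 0, 1, 0)ᵀ.
Then v_1 = N · v_2 = (1, 1, -1, 0)ᵀ.

Sanity check: (A − (-1)·I) v_1 = (0, 0, 0, 0)ᵀ = 0. ✓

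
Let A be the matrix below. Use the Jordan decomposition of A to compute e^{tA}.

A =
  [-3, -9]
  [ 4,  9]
e^{tA} =
  [-6*t*exp(3*t) + exp(3*t), -9*t*exp(3*t)]
  [4*t*exp(3*t), 6*t*exp(3*t) + exp(3*t)]

Strategy: write A = P · J · P⁻¹ where J is a Jordan canonical form, so e^{tA} = P · e^{tJ} · P⁻¹, and e^{tJ} can be computed block-by-block.

A has Jordan form
J =
  [3, 1]
  [0, 3]
(up to reordering of blocks).

Per-block formulas:
  For a 2×2 Jordan block J_2(3): exp(t · J_2(3)) = e^(3t)·(I + t·N), where N is the 2×2 nilpotent shift.

After assembling e^{tJ} and conjugating by P, we get:

e^{tA} =
  [-6*t*exp(3*t) + exp(3*t), -9*t*exp(3*t)]
  [4*t*exp(3*t), 6*t*exp(3*t) + exp(3*t)]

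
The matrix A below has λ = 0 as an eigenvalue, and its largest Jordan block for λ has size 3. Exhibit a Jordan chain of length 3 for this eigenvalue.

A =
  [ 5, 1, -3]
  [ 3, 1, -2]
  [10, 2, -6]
A Jordan chain for λ = 0 of length 3:
v_1 = (-2, -2, -4)ᵀ
v_2 = (5, 3, 10)ᵀ
v_3 = (1, 0, 0)ᵀ

Let N = A − (0)·I. We want v_3 with N^3 v_3 = 0 but N^2 v_3 ≠ 0; then v_{j-1} := N · v_j for j = 3, …, 2.

Pick v_3 = (1, 0, 0)ᵀ.
Then v_2 = N · v_3 = (5, 3, 10)ᵀ.
Then v_1 = N · v_2 = (-2, -2, -4)ᵀ.

Sanity check: (A − (0)·I) v_1 = (0, 0, 0)ᵀ = 0. ✓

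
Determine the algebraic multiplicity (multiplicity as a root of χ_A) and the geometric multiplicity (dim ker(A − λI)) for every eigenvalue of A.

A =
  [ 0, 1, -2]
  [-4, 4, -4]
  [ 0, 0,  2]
λ = 2: alg = 3, geom = 2

Step 1 — factor the characteristic polynomial to read off the algebraic multiplicities:
  χ_A(x) = (x - 2)^3

Step 2 — compute geometric multiplicities via the rank-nullity identity g(λ) = n − rank(A − λI):
  rank(A − (2)·I) = 1, so dim ker(A − (2)·I) = n − 1 = 2

Summary:
  λ = 2: algebraic multiplicity = 3, geometric multiplicity = 2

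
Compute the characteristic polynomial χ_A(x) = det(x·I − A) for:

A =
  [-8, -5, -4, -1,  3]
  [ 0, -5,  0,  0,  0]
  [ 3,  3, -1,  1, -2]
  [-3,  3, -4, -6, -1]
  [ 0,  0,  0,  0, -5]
x^5 + 25*x^4 + 250*x^3 + 1250*x^2 + 3125*x + 3125

Expanding det(x·I − A) (e.g. by cofactor expansion or by noting that A is similar to its Jordan form J, which has the same characteristic polynomial as A) gives
  χ_A(x) = x^5 + 25*x^4 + 250*x^3 + 1250*x^2 + 3125*x + 3125
which factors as (x + 5)^5. The eigenvalues (with algebraic multiplicities) are λ = -5 with multiplicity 5.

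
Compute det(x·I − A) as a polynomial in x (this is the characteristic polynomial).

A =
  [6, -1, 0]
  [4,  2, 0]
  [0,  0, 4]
x^3 - 12*x^2 + 48*x - 64

Expanding det(x·I − A) (e.g. by cofactor expansion or by noting that A is similar to its Jordan form J, which has the same characteristic polynomial as A) gives
  χ_A(x) = x^3 - 12*x^2 + 48*x - 64
which factors as (x - 4)^3. The eigenvalues (with algebraic multiplicities) are λ = 4 with multiplicity 3.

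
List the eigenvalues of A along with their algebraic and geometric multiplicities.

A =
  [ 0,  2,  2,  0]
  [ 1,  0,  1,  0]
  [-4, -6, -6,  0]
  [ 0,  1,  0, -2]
λ = -2: alg = 4, geom = 2

Step 1 — factor the characteristic polynomial to read off the algebraic multiplicities:
  χ_A(x) = (x + 2)^4

Step 2 — compute geometric multiplicities via the rank-nullity identity g(λ) = n − rank(A − λI):
  rank(A − (-2)·I) = 2, so dim ker(A − (-2)·I) = n − 2 = 2

Summary:
  λ = -2: algebraic multiplicity = 4, geometric multiplicity = 2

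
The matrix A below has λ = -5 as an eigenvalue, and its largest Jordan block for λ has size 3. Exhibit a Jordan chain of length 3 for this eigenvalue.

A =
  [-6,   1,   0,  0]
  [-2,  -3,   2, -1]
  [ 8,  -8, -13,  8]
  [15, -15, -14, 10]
A Jordan chain for λ = -5 of length 3:
v_1 = (1, 1, 0, 0)ᵀ
v_2 = (-1, 0, 0, 1)ᵀ
v_3 = (1, 0, 1, 0)ᵀ

Let N = A − (-5)·I. We want v_3 with N^3 v_3 = 0 but N^2 v_3 ≠ 0; then v_{j-1} := N · v_j for j = 3, …, 2.

Pick v_3 = (1, 0, 1, 0)ᵀ.
Then v_2 = N · v_3 = (-1, 0, 0, 1)ᵀ.
Then v_1 = N · v_2 = (1, 1, 0, 0)ᵀ.

Sanity check: (A − (-5)·I) v_1 = (0, 0, 0, 0)ᵀ = 0. ✓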